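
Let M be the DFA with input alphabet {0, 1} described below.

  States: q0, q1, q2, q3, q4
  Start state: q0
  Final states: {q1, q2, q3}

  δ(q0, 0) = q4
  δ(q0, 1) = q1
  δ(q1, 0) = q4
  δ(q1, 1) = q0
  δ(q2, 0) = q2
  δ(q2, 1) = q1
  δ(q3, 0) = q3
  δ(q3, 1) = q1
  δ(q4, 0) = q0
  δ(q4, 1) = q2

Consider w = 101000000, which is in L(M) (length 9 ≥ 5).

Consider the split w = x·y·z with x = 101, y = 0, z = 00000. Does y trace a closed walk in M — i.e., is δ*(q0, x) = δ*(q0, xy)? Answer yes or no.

State sequence: q0 -1-> q1 -0-> q4 -1-> q2 -0-> q2

After x (step 3): q2. After xy (step 4): q2.
They match, so y = 0 drives M around a cycle from q2 back to itself; pumping y any number of times keeps M in q2 before reading z, and xyⁱz ∈ L(M) for every i ≥ 0.

yes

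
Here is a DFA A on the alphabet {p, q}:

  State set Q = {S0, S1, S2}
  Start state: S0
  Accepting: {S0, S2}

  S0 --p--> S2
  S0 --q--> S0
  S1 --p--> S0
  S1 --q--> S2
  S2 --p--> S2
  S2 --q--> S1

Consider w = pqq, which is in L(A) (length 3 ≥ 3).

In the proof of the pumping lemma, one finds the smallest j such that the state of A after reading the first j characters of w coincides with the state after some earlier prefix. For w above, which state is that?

S2

Run of A on w = p q q:
  step 0: S0  (start)
  step 1: S2  (read p: S0→S2)
  step 2: S1  (read q: S2→S1)
  step 3: S2  (read q: S1→S2)   ← first repeat (S2 seen earlier)

The earliest repeat is at step j = 3: A is in S2, which it already visited at step i = 1.
With |Q| = 3, pigeonhole forces a state repeat no later than step 3; the substring read between the first and second visits to that state can be pumped.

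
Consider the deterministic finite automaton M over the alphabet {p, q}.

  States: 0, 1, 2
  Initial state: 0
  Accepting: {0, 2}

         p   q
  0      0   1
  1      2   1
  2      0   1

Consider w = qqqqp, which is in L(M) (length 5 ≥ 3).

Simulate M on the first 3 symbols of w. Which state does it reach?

State sequence: 0 -q-> 1 -q-> 1 -q-> 1

After reading 3 characters, M is in state 1.

1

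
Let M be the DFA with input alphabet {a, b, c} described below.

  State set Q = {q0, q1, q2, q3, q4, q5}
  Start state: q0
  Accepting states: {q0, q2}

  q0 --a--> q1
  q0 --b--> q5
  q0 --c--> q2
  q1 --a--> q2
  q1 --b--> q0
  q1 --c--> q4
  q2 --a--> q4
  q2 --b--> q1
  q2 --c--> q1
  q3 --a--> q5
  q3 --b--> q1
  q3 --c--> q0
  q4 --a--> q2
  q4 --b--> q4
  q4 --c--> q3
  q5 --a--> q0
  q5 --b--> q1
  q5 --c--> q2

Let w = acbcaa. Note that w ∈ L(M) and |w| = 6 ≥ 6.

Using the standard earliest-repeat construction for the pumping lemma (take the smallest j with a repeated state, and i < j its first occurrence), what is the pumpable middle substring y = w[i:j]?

b

Run of M on w = a c b c a a:
  step 0: q0  (start)
  step 1: q1  (read a: q0→q1)
  step 2: q4  (read c: q1→q4)
  step 3: q4  (read b: q4→q4)   ← first repeat (q4 seen earlier)
  step 4: q3  (read c: q4→q3)
  step 5: q5  (read a: q3→q5)
  step 6: q0  (read a: q5→q0)

So i = 2, j = 3, giving x = w[0:2] = ac, y = w[2:3] = b, z = w[3:6] = caa.
Check: |xy| = 3 ≤ 6 and |y| = 1 ≥ 1. Reading y takes M from q4 back to q4, so every xyⁱz is accepted.
With |Q| = 6, pigeonhole forces a state repeat no later than step 6; the substring read between the first and second visits to that state can be pumped.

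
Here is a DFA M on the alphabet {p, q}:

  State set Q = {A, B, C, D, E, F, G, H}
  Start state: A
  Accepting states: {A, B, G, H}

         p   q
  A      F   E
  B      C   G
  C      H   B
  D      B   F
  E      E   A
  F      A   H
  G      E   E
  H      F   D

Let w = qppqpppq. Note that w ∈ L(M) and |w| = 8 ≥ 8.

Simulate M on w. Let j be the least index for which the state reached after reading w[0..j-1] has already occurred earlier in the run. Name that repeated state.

E

Run of M on w = q p p q p p p q:
  step 0: A  (start)
  step 1: E  (read q: A→E)
  step 2: E  (read p: E→E)   ← first repeat (E seen earlier)
  step 3: E  (read p: E→E)
  step 4: A  (read q: E→A)
  step 5: F  (read p: A→F)
  step 6: A  (read p: F→A)
  step 7: F  (read p: A→F)
  step 8: H  (read q: F→H)

The earliest repeat is at step j = 2: M is in E, which it already visited at step i = 1.
The DFA has 8 states, so the proof of the pumping lemma guarantees a repeated state among the first 8+1 visited; the segment between the two visits is the pumpable y.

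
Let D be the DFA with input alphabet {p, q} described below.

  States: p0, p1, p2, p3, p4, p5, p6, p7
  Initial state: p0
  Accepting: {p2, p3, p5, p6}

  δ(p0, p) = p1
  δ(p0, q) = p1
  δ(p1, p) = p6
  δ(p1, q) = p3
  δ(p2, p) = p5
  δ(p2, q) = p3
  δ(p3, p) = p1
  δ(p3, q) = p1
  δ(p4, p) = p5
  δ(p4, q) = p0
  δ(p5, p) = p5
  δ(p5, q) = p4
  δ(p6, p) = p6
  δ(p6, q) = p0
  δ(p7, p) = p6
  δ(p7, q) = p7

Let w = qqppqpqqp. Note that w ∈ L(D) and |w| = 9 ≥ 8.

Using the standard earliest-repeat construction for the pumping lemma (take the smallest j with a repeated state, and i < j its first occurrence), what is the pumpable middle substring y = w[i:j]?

State sequence: p0 -q-> p1 -q-> p3 -p-> p1 -p-> p6 -q-> p0 -p-> p1 -q-> p3 -q-> p1 -p-> p6
First repeat at step 3: p1 was already visited.

So i = 1, j = 3, giving x = w[0:1] = q, y = w[1:3] = qp, z = w[3:9] = pqpqqp.
Check: |xy| = 3 ≤ 8 and |y| = 2 ≥ 1. Reading y takes D from p1 back to p1, so every xyⁱz is accepted.
Pumping length from the standard proof: p = 8 (the number of states). The repeated state found above gives |xy| = j ≤ 8 and |y| = j − i ≥ 1.

qp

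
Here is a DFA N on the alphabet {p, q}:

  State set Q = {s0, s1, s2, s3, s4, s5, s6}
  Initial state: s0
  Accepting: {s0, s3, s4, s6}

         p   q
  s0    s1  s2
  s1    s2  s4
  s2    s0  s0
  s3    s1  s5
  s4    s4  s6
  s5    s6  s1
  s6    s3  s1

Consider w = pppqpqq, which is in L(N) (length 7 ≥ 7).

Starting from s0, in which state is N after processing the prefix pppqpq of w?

s2

State sequence: s0 -p-> s1 -p-> s2 -p-> s0 -q-> s2 -p-> s0 -q-> s2

After reading 6 characters, N is in state s2.
(This kind of state-tracing is the core of the pumping-lemma construction: with 7 states, pigeonhole forces a repeat within the first 7 steps.)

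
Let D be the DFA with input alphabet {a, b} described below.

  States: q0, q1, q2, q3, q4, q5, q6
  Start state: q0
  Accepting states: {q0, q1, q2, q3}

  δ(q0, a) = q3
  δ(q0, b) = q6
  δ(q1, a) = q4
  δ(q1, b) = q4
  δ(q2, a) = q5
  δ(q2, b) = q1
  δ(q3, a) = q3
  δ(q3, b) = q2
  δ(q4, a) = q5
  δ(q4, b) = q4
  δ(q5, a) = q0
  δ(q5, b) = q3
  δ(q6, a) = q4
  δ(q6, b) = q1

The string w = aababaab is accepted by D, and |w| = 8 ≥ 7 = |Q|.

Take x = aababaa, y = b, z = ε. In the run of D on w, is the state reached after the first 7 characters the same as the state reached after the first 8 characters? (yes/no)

no

State sequence: q0 -a-> q3 -a-> q3 -b-> q2 -a-> q5 -b-> q3 -a-> q3 -a-> q3 -b-> q2

After x (step 7): q3. After xy (step 8): q2.
They differ (q3 ≠ q2), so y is not a cycle from the state after x; this split is not the one the pumping-lemma construction produces, and pumping y need not keep the string in L(D).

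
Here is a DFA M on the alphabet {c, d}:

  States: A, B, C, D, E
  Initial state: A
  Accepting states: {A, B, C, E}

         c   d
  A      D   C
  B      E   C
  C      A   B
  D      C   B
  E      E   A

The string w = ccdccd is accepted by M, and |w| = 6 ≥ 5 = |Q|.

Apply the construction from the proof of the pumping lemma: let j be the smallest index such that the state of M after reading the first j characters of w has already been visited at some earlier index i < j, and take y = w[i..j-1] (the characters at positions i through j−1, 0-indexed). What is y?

Run of M on w = c c d c c d:
  step 0: A  (start)
  step 1: D  (read c: A→D)
  step 2: C  (read c: D→C)
  step 3: B  (read d: C→B)
  step 4: E  (read c: B→E)
  step 5: E  (read c: E→E)   ← first repeat (E seen earlier)
  step 6: A  (read d: E→A)

So i = 4, j = 5, giving x = w[0:4] = ccdc, y = w[4:5] = c, z = w[5:6] = d.
Check: |xy| = 5 ≤ 5 and |y| = 1 ≥ 1. Reading y takes M from E back to E, so every xyⁱz is accepted.

c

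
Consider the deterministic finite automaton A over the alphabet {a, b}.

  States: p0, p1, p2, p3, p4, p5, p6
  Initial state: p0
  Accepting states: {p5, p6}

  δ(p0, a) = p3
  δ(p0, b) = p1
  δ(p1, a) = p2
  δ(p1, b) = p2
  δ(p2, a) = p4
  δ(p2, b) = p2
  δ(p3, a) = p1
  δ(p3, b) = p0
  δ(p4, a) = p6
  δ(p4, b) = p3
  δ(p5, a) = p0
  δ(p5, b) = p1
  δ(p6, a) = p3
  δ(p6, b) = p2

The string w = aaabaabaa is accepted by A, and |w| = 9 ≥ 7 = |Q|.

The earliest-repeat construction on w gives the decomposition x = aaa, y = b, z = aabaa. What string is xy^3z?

xy^3z = aaa·b·b·b·aabaa = aaabbbaabaa.
Reading y = b takes A from p2 back to p2, so after x·y·y·y the machine is still in p2, and z then leads to the accepting state p6. Hence aaabbbaabaa ∈ L(A).

aaabbbaabaa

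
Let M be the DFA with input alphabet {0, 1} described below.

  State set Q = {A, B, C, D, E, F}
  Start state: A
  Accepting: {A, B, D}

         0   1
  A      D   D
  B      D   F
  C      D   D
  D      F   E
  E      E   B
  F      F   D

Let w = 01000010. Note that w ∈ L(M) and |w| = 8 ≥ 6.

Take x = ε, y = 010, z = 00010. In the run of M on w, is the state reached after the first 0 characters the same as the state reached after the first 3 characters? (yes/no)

Run of M on the first 3 characters of w = 0 1 0:
  step 0: A  (start)
  step 1: D  (read 0: A→D)
  step 2: E  (read 1: D→E)
  step 3: E  (read 0: E→E)

After x (step 0): A. After xy (step 3): E.
They differ (A ≠ E), so y is not a cycle from the state after x; this split is not the one the pumping-lemma construction produces, and pumping y need not keep the string in L(M).

no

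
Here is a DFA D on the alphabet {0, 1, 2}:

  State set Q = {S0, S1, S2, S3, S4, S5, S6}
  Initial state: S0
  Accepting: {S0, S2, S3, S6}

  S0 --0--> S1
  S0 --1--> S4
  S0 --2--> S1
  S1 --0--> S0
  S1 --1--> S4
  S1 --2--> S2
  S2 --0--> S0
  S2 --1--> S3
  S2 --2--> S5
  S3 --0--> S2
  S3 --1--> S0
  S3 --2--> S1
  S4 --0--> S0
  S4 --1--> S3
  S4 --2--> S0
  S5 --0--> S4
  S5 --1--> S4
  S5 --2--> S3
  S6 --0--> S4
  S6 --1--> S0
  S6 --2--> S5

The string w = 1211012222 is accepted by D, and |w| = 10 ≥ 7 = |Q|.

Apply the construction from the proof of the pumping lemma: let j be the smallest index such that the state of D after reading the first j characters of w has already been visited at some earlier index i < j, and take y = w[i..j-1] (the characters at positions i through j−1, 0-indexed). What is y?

State sequence: S0 -1-> S4 -2-> S0 -1-> S4 -1-> S3 -0-> S2 -1-> S3 -2-> S1 -2-> S2 -2-> S5 -2-> S3
First repeat at step 2: S0 was already visited.

So i = 0, j = 2, giving x = w[0:0] = ε, y = w[0:2] = 12, z = w[2:10] = 11012222.
Check: |xy| = 2 ≤ 7 and |y| = 2 ≥ 1. Reading y takes D from S0 back to S0, so every xyⁱz is accepted.
Pumping length from the standard proof: p = 7 (the number of states). The repeated state found above gives |xy| = j ≤ 7 and |y| = j − i ≥ 1.

12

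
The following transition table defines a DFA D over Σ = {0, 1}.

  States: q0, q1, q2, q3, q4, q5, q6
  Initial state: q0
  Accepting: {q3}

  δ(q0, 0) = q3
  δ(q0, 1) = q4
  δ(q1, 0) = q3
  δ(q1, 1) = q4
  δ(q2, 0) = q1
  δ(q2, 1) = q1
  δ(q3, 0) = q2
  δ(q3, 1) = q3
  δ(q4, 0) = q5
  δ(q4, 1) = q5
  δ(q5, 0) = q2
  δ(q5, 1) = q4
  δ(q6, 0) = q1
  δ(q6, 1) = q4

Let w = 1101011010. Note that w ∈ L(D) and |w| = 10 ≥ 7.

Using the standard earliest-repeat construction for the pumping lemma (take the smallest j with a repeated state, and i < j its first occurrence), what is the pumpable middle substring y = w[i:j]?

1

State sequence: q0 -1-> q4 -1-> q5 -0-> q2 -1-> q1 -0-> q3 -1-> q3 -1-> q3 -0-> q2 -1-> q1 -0-> q3
First repeat at step 6: q3 was already visited.

So i = 5, j = 6, giving x = w[0:5] = 11010, y = w[5:6] = 1, z = w[6:10] = 1010.
Check: |xy| = 6 ≤ 7 and |y| = 1 ≥ 1. Reading y takes D from q3 back to q3, so every xyⁱz is accepted.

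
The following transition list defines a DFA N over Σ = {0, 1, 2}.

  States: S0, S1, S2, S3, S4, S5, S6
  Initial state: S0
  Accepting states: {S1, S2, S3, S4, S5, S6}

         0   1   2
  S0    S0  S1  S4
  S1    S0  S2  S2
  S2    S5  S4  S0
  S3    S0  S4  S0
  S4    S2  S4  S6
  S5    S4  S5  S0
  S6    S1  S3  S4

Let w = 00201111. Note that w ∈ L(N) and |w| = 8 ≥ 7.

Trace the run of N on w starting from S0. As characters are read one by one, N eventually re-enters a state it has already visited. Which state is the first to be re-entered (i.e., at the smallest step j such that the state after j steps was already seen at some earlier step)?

State sequence: S0 -0-> S0 -0-> S0 -2-> S4 -0-> S2 -1-> S4 -1-> S4 -1-> S4 -1-> S4
First repeat at step 1: S0 was already visited.

The earliest repeat is at step j = 1: N is in S0, which it already visited at step i = 0.

S0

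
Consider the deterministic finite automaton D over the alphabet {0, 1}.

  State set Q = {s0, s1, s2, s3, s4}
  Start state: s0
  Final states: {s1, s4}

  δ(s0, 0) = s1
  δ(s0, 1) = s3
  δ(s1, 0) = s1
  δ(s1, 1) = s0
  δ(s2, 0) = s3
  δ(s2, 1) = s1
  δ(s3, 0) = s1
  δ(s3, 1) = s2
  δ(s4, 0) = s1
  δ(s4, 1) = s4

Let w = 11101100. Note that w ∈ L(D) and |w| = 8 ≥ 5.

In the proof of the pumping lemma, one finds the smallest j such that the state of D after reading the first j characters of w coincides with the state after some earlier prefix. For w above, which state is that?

s1

Run of D on w = 1 1 1 0 1 1 0 0:
  step 0: s0  (start)
  step 1: s3  (read 1: s0→s3)
  step 2: s2  (read 1: s3→s2)
  step 3: s1  (read 1: s2→s1)
  step 4: s1  (read 0: s1→s1)   ← first repeat (s1 seen earlier)
  step 5: s0  (read 1: s1→s0)
  step 6: s3  (read 1: s0→s3)
  step 7: s1  (read 0: s3→s1)
  step 8: s1  (read 0: s1→s1)

The earliest repeat is at step j = 4: D is in s1, which it already visited at step i = 3.
The DFA has 5 states, so the proof of the pumping lemma guarantees a repeated state among the first 5+1 visited; the segment between the two visits is the pumpable y.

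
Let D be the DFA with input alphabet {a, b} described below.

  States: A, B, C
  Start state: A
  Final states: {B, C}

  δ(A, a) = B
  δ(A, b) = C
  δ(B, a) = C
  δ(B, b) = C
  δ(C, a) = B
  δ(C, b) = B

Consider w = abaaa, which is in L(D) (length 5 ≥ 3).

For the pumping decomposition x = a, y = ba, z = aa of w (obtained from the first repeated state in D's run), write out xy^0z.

xy⁰z = xz = a·aa = aaa.
Reading y = ba takes D from B back to B, so after x the machine is still in B, and z then leads to the accepting state B. Hence aaa ∈ L(D).

aaa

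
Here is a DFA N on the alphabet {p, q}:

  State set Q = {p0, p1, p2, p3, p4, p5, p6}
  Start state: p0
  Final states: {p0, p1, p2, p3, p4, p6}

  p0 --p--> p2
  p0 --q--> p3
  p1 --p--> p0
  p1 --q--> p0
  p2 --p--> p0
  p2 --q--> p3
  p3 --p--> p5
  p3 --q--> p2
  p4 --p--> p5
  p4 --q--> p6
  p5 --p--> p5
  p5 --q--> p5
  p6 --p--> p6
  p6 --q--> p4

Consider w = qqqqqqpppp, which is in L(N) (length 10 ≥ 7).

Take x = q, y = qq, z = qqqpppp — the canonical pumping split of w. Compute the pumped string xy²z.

qqqqqqqqpppp

xy^2z = q·qq·qq·qqqpppp = qqqqqqqqpppp.
Reading y = qq takes N from p3 back to p3, so after x·y·y the machine is still in p3, and z then leads to the accepting state p2. Hence qqqqqqqqpppp ∈ L(N).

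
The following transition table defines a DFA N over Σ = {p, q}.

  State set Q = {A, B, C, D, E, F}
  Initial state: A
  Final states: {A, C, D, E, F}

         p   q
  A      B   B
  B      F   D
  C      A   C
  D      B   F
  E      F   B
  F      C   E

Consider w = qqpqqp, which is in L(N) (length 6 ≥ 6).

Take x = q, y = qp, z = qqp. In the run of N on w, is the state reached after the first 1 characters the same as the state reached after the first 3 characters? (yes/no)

yes

Run of N on the first 3 characters of w = q q p:
  step 0: A  (start)
  step 1: B  (read q: A→B)
  step 2: D  (read q: B→D)
  step 3: B  (read p: D→B)

After x (step 1): B. After xy (step 3): B.
They match, so y = qp drives N around a cycle from B back to itself; pumping y any number of times keeps N in B before reading z, and xyⁱz ∈ L(N) for every i ≥ 0.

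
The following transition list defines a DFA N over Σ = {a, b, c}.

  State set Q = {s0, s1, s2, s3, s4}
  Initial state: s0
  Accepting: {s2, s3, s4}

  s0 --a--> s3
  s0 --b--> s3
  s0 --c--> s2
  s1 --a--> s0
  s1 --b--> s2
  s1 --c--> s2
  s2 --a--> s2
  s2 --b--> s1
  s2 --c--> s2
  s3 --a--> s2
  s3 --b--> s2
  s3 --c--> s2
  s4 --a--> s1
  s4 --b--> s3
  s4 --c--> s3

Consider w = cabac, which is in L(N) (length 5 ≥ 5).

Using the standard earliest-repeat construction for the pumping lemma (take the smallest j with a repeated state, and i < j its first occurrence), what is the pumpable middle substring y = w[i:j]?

Run of N on w = c a b a c:
  step 0: s0  (start)
  step 1: s2  (read c: s0→s2)
  step 2: s2  (read a: s2→s2)   ← first repeat (s2 seen earlier)
  step 3: s1  (read b: s2→s1)
  step 4: s0  (read a: s1→s0)
  step 5: s2  (read c: s0→s2)

So i = 1, j = 2, giving x = w[0:1] = c, y = w[1:2] = a, z = w[2:5] = bac.
Check: |xy| = 2 ≤ 5 and |y| = 1 ≥ 1. Reading y takes N from s2 back to s2, so every xyⁱz is accepted.

a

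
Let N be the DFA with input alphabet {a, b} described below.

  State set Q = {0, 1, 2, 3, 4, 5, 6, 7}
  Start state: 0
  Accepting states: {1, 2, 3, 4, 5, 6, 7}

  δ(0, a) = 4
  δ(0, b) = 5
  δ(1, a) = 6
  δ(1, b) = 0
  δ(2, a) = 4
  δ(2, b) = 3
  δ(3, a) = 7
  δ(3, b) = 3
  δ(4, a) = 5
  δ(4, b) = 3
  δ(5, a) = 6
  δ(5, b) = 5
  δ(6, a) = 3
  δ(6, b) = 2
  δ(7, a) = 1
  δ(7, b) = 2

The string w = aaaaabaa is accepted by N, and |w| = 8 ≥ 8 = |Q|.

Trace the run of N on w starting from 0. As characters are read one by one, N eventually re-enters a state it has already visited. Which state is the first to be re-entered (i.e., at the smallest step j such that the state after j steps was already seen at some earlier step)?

Run of N on w = a a a a a b a a:
  step 0: 0  (start)
  step 1: 4  (read a: 0→4)
  step 2: 5  (read a: 4→5)
  step 3: 6  (read a: 5→6)
  step 4: 3  (read a: 6→3)
  step 5: 7  (read a: 3→7)
  step 6: 2  (read b: 7→2)
  step 7: 4  (read a: 2→4)   ← first repeat (4 seen earlier)
  step 8: 5  (read a: 4→5)

The earliest repeat is at step j = 7: N is in 4, which it already visited at step i = 1.
The DFA has 8 states, so the proof of the pumping lemma guarantees a repeated state among the first 8+1 visited; the segment between the two visits is the pumpable y.

4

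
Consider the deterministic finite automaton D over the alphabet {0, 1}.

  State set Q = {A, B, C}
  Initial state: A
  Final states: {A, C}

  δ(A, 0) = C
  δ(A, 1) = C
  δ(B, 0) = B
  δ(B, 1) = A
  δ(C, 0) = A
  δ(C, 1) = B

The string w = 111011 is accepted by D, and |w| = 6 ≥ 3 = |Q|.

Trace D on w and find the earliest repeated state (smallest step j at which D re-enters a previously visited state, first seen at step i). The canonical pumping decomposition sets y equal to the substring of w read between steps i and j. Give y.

State sequence: A -1-> C -1-> B -1-> A -0-> C -1-> B -1-> A
First repeat at step 3: A was already visited.

So i = 0, j = 3, giving x = w[0:0] = ε, y = w[0:3] = 111, z = w[3:6] = 011.
Check: |xy| = 3 ≤ 3 and |y| = 3 ≥ 1. Reading y takes D from A back to A, so every xyⁱz is accepted.

111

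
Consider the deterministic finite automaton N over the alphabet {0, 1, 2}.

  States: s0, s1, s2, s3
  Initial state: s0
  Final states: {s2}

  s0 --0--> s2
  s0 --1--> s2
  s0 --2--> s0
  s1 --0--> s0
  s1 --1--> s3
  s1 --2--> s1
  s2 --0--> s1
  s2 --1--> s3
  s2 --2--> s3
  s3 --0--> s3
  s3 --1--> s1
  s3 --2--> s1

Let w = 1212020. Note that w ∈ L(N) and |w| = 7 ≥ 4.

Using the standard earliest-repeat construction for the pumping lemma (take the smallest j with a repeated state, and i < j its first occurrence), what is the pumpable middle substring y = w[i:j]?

2

State sequence: s0 -1-> s2 -2-> s3 -1-> s1 -2-> s1 -0-> s0 -2-> s0 -0-> s2
First repeat at step 4: s1 was already visited.

So i = 3, j = 4, giving x = w[0:3] = 121, y = w[3:4] = 2, z = w[4:7] = 020.
Check: |xy| = 4 ≤ 4 and |y| = 1 ≥ 1. Reading y takes N from s1 back to s1, so every xyⁱz is accepted.
Pumping length from the standard proof: p = 4 (the number of states). The repeated state found above gives |xy| = j ≤ 4 and |y| = j − i ≥ 1.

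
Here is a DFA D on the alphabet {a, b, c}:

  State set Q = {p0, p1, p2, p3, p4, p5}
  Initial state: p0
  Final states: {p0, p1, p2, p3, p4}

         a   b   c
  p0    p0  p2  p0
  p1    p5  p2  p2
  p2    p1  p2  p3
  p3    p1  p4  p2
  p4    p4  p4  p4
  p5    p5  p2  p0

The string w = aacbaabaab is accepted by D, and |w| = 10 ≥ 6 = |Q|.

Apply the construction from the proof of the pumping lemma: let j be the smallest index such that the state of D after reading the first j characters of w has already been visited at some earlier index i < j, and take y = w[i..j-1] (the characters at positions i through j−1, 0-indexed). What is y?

a

Run of D on w = a a c b a a b a a b:
  step 0: p0  (start)
  step 1: p0  (read a: p0→p0)   ← first repeat (p0 seen earlier)
  step 2: p0  (read a: p0→p0)
  step 3: p0  (read c: p0→p0)
  step 4: p2  (read b: p0→p2)
  step 5: p1  (read a: p2→p1)
  step 6: p5  (read a: p1→p5)
  step 7: p2  (read b: p5→p2)
  step 8: p1  (read a: p2→p1)
  step 9: p5  (read a: p1→p5)
  step 10: p2  (read b: p5→p2)

So i = 0, j = 1, giving x = w[0:0] = ε, y = w[0:1] = a, z = w[1:10] = acbaabaab.
Check: |xy| = 1 ≤ 6 and |y| = 1 ≥ 1. Reading y takes D from p0 back to p0, so every xyⁱz is accepted.
With |Q| = 6, pigeonhole forces a state repeat no later than step 6; the substring read between the first and second visits to that state can be pumped.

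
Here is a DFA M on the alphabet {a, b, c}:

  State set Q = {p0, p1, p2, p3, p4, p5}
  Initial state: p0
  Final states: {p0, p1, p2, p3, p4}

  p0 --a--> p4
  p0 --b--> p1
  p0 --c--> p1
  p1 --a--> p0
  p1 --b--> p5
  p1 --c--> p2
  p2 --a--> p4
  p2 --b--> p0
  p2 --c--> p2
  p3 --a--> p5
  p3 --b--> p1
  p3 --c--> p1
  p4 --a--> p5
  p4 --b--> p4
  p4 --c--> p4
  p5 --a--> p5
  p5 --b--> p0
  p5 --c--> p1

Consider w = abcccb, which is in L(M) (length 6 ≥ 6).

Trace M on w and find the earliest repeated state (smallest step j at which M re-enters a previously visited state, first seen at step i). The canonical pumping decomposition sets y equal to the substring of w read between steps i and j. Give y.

State sequence: p0 -a-> p4 -b-> p4 -c-> p4 -c-> p4 -c-> p4 -b-> p4
First repeat at step 2: p4 was already visited.

So i = 1, j = 2, giving x = w[0:1] = a, y = w[1:2] = b, z = w[2:6] = cccb.
Check: |xy| = 2 ≤ 6 and |y| = 1 ≥ 1. Reading y takes M from p4 back to p4, so every xyⁱz is accepted.
With |Q| = 6, pigeonhole forces a state repeat no later than step 6; the substring read between the first and second visits to that state can be pumped.

b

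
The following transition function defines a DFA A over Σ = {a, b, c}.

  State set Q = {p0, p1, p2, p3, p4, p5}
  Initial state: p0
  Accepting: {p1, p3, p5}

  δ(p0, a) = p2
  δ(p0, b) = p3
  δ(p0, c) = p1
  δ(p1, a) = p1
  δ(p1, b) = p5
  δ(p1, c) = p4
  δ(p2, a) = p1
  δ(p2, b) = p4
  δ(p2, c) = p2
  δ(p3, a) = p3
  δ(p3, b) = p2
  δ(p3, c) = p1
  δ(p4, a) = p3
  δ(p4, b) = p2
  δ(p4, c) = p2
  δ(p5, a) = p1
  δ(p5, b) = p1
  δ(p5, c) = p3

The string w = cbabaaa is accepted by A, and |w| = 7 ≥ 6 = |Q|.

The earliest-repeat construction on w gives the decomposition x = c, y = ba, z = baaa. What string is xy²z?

cbababaaa

xy^2z = c·ba·ba·baaa = cbababaaa.
Reading y = ba takes A from p1 back to p1, so after x·y·y the machine is still in p1, and z then leads to the accepting state p1. Hence cbababaaa ∈ L(A).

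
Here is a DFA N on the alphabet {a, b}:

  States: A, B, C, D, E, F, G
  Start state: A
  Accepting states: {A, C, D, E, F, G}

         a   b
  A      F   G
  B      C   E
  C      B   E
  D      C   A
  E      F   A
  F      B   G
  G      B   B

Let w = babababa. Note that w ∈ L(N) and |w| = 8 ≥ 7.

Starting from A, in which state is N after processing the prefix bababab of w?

E

Run of N on the first 7 characters of w = b a b a b a b:
  step 0: A  (start)
  step 1: G  (read b: A→G)
  step 2: B  (read a: G→B)
  step 3: E  (read b: B→E)
  step 4: F  (read a: E→F)
  step 5: G  (read b: F→G)
  step 6: B  (read a: G→B)
  step 7: E  (read b: B→E)

After reading 7 characters, N is in state E.
(This kind of state-tracing is the core of the pumping-lemma construction: with 7 states, pigeonhole forces a repeat within the first 7 steps.)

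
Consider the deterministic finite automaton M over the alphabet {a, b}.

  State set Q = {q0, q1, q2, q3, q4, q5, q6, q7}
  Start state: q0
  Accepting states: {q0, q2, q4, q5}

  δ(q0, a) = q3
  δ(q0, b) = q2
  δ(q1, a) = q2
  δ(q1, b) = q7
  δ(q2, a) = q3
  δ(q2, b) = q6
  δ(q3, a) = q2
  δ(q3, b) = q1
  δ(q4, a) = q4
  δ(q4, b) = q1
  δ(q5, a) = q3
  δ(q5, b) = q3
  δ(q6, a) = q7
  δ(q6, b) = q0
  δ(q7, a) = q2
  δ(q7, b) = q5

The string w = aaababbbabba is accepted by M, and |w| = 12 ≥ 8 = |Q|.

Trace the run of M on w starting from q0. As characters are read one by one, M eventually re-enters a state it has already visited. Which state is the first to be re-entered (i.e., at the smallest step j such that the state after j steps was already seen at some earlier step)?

q3

State sequence: q0 -a-> q3 -a-> q2 -a-> q3 -b-> q1 -a-> q2 -b-> q6 -b-> q0 -b-> q2 -a-> q3 -b-> q1 -b-> q7 -a-> q2
First repeat at step 3: q3 was already visited.

The earliest repeat is at step j = 3: M is in q3, which it already visited at step i = 1.
Pumping length from the standard proof: p = 8 (the number of states). The repeated state found above gives |xy| = j ≤ 8 and |y| = j − i ≥ 1.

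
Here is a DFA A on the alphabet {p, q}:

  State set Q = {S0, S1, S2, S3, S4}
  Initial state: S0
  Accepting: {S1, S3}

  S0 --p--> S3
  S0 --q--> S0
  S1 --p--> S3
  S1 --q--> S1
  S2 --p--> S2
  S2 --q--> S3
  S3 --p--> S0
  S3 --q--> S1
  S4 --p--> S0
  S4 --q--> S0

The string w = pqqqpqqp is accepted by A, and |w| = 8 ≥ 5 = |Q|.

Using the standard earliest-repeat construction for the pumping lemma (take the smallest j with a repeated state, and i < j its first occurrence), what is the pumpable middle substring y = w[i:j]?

State sequence: S0 -p-> S3 -q-> S1 -q-> S1 -q-> S1 -p-> S3 -q-> S1 -q-> S1 -p-> S3
First repeat at step 3: S1 was already visited.

So i = 2, j = 3, giving x = w[0:2] = pq, y = w[2:3] = q, z = w[3:8] = qpqqp.
Check: |xy| = 3 ≤ 5 and |y| = 1 ≥ 1. Reading y takes A from S1 back to S1, so every xyⁱz is accepted.
With |Q| = 5, pigeonhole forces a state repeat no later than step 5; the substring read between the first and second visits to that state can be pumped.

q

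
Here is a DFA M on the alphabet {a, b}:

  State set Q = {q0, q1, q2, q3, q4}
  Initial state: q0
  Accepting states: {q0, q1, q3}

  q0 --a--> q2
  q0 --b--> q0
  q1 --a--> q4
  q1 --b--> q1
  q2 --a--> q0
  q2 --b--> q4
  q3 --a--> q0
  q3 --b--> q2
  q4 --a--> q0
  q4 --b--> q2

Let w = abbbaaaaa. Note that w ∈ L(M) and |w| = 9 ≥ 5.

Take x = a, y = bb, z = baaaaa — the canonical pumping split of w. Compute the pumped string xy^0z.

xy⁰z = xz = a·baaaaa = abaaaaa.
Reading y = bb takes M from q2 back to q2, so after x the machine is still in q2, and z then leads to the accepting state q0. Hence abaaaaa ∈ L(M).

abaaaaa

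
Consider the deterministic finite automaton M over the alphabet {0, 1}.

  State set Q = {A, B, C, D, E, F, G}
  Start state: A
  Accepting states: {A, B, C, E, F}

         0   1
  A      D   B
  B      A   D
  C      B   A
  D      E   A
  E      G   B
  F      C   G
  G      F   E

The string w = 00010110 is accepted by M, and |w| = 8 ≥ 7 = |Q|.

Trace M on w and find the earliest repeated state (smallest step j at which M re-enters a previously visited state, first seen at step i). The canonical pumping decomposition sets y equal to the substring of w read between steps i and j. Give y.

State sequence: A -0-> D -0-> E -0-> G -1-> E -0-> G -1-> E -1-> B -0-> A
First repeat at step 4: E was already visited.

So i = 2, j = 4, giving x = w[0:2] = 00, y = w[2:4] = 01, z = w[4:8] = 0110.
Check: |xy| = 4 ≤ 7 and |y| = 2 ≥ 1. Reading y takes M from E back to E, so every xyⁱz is accepted.

01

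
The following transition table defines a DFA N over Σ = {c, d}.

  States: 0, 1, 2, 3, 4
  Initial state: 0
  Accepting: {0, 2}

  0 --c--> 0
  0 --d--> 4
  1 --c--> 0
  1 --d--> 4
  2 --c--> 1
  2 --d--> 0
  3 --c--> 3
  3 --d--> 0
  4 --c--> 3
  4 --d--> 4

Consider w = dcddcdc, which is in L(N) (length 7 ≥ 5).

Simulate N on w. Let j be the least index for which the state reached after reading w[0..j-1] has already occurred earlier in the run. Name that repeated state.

Run of N on w = d c d d c d c:
  step 0: 0  (start)
  step 1: 4  (read d: 0→4)
  step 2: 3  (read c: 4→3)
  step 3: 0  (read d: 3→0)   ← first repeat (0 seen earlier)
  step 4: 4  (read d: 0→4)
  step 5: 3  (read c: 4→3)
  step 6: 0  (read d: 3→0)
  step 7: 0  (read c: 0→0)

The earliest repeat is at step j = 3: N is in 0, which it already visited at step i = 0.
Pumping length from the standard proof: p = 5 (the number of states). The repeated state found above gives |xy| = j ≤ 5 and |y| = j − i ≥ 1.

0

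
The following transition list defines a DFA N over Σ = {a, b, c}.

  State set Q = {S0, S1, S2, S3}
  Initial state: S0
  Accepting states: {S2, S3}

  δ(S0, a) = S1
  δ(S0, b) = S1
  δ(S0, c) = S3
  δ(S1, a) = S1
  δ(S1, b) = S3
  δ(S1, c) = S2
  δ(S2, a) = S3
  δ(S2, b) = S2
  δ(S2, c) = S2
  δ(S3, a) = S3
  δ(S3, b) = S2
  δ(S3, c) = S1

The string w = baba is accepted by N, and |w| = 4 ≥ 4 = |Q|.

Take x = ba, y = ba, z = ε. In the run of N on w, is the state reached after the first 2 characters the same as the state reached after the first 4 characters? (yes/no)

Run of N on the first 4 characters of w = b a b a:
  step 0: S0  (start)
  step 1: S1  (read b: S0→S1)
  step 2: S1  (read a: S1→S1)
  step 3: S3  (read b: S1→S3)
  step 4: S3  (read a: S3→S3)

After x (step 2): S1. After xy (step 4): S3.
They differ (S1 ≠ S3), so y is not a cycle from the state after x; this split is not the one the pumping-lemma construction produces, and pumping y need not keep the string in L(N).

no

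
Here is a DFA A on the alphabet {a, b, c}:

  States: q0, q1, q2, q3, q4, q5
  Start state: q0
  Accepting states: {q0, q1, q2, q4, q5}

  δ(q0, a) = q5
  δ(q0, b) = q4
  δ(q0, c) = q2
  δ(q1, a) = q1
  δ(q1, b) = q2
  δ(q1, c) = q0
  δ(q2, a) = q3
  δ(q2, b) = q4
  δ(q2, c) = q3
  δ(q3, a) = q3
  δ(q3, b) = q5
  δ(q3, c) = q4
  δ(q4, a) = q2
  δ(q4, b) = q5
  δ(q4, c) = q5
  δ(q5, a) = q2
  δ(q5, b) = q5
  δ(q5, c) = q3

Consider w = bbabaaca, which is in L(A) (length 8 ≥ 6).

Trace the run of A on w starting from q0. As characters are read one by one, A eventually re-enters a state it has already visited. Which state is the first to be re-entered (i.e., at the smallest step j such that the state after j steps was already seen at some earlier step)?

State sequence: q0 -b-> q4 -b-> q5 -a-> q2 -b-> q4 -a-> q2 -a-> q3 -c-> q4 -a-> q2
First repeat at step 4: q4 was already visited.

The earliest repeat is at step j = 4: A is in q4, which it already visited at step i = 1.
The DFA has 6 states, so the proof of the pumping lemma guarantees a repeated state among the first 6+1 visited; the segment between the two visits is the pumpable y.

q4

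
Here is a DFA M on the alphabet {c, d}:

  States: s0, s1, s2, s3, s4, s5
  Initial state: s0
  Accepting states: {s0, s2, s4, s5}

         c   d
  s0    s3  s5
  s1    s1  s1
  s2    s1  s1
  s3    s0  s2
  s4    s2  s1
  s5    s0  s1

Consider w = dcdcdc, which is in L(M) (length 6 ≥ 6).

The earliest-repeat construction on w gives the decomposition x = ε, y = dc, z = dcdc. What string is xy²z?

xy^2z = ε·dc·dc·dcdc = dcdcdcdc.
Reading y = dc takes M from s0 back to s0, so after x·y·y the machine is still in s0, and z then leads to the accepting state s0. Hence dcdcdcdc ∈ L(M).

dcdcdcdc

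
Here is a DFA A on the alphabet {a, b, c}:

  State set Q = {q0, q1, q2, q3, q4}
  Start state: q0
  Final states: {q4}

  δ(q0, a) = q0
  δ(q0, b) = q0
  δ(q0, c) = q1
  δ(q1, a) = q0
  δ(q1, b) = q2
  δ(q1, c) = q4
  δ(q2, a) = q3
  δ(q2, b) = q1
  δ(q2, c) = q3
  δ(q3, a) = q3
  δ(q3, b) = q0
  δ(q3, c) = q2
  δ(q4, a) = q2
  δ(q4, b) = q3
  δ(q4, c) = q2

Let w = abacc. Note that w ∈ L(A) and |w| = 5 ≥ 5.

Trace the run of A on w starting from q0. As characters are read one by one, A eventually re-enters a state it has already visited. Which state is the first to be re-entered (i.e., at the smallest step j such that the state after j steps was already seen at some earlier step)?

q0

State sequence: q0 -a-> q0 -b-> q0 -a-> q0 -c-> q1 -c-> q4
First repeat at step 1: q0 was already visited.

The earliest repeat is at step j = 1: A is in q0, which it already visited at step i = 0.
The DFA has 5 states, so the proof of the pumping lemma guarantees a repeated state among the first 5+1 visited; the segment between the two visits is the pumpable y.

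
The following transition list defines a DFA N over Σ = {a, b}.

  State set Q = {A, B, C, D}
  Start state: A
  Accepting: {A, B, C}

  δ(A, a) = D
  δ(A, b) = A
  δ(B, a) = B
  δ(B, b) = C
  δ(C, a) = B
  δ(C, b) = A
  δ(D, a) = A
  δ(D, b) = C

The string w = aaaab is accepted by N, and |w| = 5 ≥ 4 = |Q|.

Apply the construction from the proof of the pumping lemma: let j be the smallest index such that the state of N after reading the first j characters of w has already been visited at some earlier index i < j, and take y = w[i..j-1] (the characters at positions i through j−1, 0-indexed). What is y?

Run of N on w = a a a a b:
  step 0: A  (start)
  step 1: D  (read a: A→D)
  step 2: A  (read a: D→A)   ← first repeat (A seen earlier)
  step 3: D  (read a: A→D)
  step 4: A  (read a: D→A)
  step 5: A  (read b: A→A)

So i = 0, j = 2, giving x = w[0:0] = ε, y = w[0:2] = aa, z = w[2:5] = aab.
Check: |xy| = 2 ≤ 4 and |y| = 2 ≥ 1. Reading y takes N from A back to A, so every xyⁱz is accepted.

aa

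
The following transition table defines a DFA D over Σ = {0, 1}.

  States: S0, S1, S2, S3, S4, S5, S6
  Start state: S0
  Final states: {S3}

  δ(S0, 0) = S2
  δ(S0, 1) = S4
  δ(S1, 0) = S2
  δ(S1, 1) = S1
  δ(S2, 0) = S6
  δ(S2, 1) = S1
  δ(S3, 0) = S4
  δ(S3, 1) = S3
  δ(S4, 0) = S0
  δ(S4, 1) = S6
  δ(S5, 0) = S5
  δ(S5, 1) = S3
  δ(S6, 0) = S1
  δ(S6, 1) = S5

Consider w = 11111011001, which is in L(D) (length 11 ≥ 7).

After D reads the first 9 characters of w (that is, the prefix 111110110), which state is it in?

Run of D on the first 9 characters of w = 1 1 1 1 1 0 1 1 0:
  step 0: S0  (start)
  step 1: S4  (read 1: S0→S4)
  step 2: S6  (read 1: S4→S6)
  step 3: S5  (read 1: S6→S5)
  step 4: S3  (read 1: S5→S3)
  step 5: S3  (read 1: S3→S3)
  step 6: S4  (read 0: S3→S4)
  step 7: S6  (read 1: S4→S6)
  step 8: S5  (read 1: S6→S5)
  step 9: S5  (read 0: S5→S5)

After reading 9 characters, D is in state S5.

S5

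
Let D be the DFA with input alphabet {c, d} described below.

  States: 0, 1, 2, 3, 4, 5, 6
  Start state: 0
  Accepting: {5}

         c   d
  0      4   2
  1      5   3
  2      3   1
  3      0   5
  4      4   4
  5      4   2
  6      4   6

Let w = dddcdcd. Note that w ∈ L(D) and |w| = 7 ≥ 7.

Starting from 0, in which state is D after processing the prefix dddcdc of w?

State sequence: 0 -d-> 2 -d-> 1 -d-> 3 -c-> 0 -d-> 2 -c-> 3

After reading 6 characters, D is in state 3.
(This kind of state-tracing is the core of the pumping-lemma construction: with 7 states, pigeonhole forces a repeat within the first 7 steps.)

3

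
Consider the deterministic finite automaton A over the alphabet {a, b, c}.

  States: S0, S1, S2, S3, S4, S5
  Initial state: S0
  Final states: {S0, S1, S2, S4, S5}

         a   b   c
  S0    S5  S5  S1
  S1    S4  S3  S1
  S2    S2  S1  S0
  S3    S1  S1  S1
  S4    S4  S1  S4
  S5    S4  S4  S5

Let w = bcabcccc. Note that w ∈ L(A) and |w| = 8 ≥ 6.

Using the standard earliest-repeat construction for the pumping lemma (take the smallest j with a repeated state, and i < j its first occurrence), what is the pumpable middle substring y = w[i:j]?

State sequence: S0 -b-> S5 -c-> S5 -a-> S4 -b-> S1 -c-> S1 -c-> S1 -c-> S1 -c-> S1
First repeat at step 2: S5 was already visited.

So i = 1, j = 2, giving x = w[0:1] = b, y = w[1:2] = c, z = w[2:8] = abcccc.
Check: |xy| = 2 ≤ 6 and |y| = 1 ≥ 1. Reading y takes A from S5 back to S5, so every xyⁱz is accepted.

c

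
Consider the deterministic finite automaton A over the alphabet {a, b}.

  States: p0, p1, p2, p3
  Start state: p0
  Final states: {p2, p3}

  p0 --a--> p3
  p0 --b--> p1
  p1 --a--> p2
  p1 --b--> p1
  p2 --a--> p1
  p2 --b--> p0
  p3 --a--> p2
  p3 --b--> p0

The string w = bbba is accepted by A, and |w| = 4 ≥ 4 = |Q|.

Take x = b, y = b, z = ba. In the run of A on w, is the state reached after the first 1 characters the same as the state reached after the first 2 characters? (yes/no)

State sequence: p0 -b-> p1 -b-> p1

After x (step 1): p1. After xy (step 2): p1.
They match, so y = b drives A around a cycle from p1 back to itself; pumping y any number of times keeps A in p1 before reading z, and xyⁱz ∈ L(A) for every i ≥ 0.

yes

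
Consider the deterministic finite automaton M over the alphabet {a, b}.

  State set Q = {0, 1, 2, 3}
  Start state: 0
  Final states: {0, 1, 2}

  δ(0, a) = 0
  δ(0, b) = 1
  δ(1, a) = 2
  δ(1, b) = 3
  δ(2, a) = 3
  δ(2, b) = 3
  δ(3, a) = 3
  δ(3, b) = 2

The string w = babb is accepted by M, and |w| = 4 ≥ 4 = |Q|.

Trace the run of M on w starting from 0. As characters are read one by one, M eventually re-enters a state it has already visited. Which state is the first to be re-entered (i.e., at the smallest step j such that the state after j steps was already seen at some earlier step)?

Run of M on w = b a b b:
  step 0: 0  (start)
  step 1: 1  (read b: 0→1)
  step 2: 2  (read a: 1→2)
  step 3: 3  (read b: 2→3)
  step 4: 2  (read b: 3→2)   ← first repeat (2 seen earlier)

The earliest repeat is at step j = 4: M is in 2, which it already visited at step i = 2.
With |Q| = 4, pigeonhole forces a state repeat no later than step 4; the substring read between the first and second visits to that state can be pumped.

2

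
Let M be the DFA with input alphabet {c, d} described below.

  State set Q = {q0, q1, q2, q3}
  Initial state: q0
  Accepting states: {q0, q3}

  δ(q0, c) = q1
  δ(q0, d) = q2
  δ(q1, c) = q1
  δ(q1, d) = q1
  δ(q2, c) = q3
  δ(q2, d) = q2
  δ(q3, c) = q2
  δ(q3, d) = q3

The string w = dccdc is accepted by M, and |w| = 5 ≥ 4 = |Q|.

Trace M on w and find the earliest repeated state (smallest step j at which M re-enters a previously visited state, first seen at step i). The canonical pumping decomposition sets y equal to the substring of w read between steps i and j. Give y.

cc

State sequence: q0 -d-> q2 -c-> q3 -c-> q2 -d-> q2 -c-> q3
First repeat at step 3: q2 was already visited.

So i = 1, j = 3, giving x = w[0:1] = d, y = w[1:3] = cc, z = w[3:5] = dc.
Check: |xy| = 3 ≤ 4 and |y| = 2 ≥ 1. Reading y takes M from q2 back to q2, so every xyⁱz is accepted.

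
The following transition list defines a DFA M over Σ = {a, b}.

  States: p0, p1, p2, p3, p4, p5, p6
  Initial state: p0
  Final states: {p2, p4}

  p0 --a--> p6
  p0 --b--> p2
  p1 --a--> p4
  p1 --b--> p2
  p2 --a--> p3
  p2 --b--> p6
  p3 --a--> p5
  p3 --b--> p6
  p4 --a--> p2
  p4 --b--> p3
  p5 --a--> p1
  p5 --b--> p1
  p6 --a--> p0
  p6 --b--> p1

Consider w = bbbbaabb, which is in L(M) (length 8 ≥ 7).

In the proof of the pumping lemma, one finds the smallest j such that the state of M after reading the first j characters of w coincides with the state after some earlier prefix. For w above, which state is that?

p2

Run of M on w = b b b b a a b b:
  step 0: p0  (start)
  step 1: p2  (read b: p0→p2)
  step 2: p6  (read b: p2→p6)
  step 3: p1  (read b: p6→p1)
  step 4: p2  (read b: p1→p2)   ← first repeat (p2 seen earlier)
  step 5: p3  (read a: p2→p3)
  step 6: p5  (read a: p3→p5)
  step 7: p1  (read b: p5→p1)
  step 8: p2  (read b: p1→p2)

The earliest repeat is at step j = 4: M is in p2, which it already visited at step i = 1.
With |Q| = 7, pigeonhole forces a state repeat no later than step 7; the substring read between the first and second visits to that state can be pumped.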